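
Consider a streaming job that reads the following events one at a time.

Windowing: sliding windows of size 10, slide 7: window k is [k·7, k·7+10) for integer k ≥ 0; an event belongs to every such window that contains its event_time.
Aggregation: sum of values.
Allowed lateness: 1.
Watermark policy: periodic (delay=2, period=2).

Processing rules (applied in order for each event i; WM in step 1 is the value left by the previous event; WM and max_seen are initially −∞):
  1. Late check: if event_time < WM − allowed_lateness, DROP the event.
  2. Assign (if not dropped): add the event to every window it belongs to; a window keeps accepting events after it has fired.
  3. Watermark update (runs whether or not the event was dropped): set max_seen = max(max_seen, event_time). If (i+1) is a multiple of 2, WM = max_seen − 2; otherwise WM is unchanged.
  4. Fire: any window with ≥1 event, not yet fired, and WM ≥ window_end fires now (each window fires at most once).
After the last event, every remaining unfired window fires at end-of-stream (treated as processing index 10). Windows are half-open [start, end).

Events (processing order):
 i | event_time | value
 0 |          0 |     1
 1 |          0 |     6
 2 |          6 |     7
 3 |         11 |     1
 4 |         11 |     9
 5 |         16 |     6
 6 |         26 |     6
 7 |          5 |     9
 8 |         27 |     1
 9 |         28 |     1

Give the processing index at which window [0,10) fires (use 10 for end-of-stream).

5

i=0 t=0 v=1: → [0,10); WM=−∞
i=1 t=0 v=6: → [0,10); WM=-2
i=2 t=6 v=7: → [0,10); WM=-2
i=3 t=11 v=1: → [7,17); WM=9
i=4 t=11 v=9: → [7,17); WM=9
i=5 t=16 v=6: → [14,24),[7,17); WM=14; [0,10) fires=14
i=6 t=26 v=6: → [21,31); WM=14
i=7 t=5 v=9: DROP (t<14-1); WM=24; [7,17) fires=16 [14,24) fires=6
i=8 t=27 v=1: → [21,31); WM=24
i=9 t=28 v=1: → [28,38),[21,31); WM=26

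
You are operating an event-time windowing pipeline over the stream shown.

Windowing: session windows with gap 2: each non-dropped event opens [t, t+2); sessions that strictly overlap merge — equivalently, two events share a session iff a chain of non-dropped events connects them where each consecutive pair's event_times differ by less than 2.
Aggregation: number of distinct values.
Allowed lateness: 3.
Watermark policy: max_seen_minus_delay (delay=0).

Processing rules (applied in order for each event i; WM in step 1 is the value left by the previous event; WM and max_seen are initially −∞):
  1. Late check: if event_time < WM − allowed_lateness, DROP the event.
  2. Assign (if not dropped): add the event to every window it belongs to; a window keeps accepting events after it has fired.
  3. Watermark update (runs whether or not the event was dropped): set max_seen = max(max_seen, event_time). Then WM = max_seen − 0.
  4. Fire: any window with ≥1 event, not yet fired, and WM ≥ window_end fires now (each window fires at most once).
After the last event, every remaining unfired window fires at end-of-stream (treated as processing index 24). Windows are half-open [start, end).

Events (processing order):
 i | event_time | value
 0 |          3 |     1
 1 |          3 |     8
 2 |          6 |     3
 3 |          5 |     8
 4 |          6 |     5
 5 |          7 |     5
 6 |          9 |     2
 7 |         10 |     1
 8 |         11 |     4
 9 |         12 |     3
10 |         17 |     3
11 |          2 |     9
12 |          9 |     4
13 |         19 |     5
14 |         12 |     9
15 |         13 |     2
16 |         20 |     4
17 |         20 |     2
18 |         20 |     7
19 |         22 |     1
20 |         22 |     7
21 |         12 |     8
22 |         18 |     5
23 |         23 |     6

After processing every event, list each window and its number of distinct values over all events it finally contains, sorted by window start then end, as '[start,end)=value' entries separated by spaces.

[3,5)=2 [5,9)=3 [9,14)=4 [17,19)=1 [19,22)=4 [22,25)=3

i=0 t=3 v=1: → [3,5); WM=3
i=1 t=3 v=8: → [3,5); WM=3
i=2 t=6 v=3: → [6,8); WM=6
i=3 t=5 v=8: → [5,8); WM=6
i=4 t=6 v=5: → [5,8); WM=6
i=5 t=7 v=5: → [5,9); WM=7
i=6 t=9 v=2: → [9,11); WM=9
i=7 t=10 v=1: → [9,12); WM=10
i=8 t=11 v=4: → [9,13); WM=11
i=9 t=12 v=3: → [9,14); WM=12
i=10 t=17 v=3: → [17,19); WM=17
i=11 t=2 v=9: DROP (t<17-3); WM=17
i=12 t=9 v=4: DROP (t<17-3); WM=17
i=13 t=19 v=5: → [19,21); WM=19
i=14 t=12 v=9: DROP (t<19-3); WM=19
i=15 t=13 v=2: DROP (t<19-3); WM=19
i=16 t=20 v=4: → [19,22); WM=20
i=17 t=20 v=2: → [19,22); WM=20
i=18 t=20 v=7: → [19,22); WM=20
i=19 t=22 v=1: → [22,24); WM=22
i=20 t=22 v=7: → [22,24); WM=22
i=21 t=12 v=8: DROP (t<22-3); WM=22
i=22 t=18 v=5: DROP (t<22-3); WM=22
i=23 t=23 v=6: → [22,25); WM=23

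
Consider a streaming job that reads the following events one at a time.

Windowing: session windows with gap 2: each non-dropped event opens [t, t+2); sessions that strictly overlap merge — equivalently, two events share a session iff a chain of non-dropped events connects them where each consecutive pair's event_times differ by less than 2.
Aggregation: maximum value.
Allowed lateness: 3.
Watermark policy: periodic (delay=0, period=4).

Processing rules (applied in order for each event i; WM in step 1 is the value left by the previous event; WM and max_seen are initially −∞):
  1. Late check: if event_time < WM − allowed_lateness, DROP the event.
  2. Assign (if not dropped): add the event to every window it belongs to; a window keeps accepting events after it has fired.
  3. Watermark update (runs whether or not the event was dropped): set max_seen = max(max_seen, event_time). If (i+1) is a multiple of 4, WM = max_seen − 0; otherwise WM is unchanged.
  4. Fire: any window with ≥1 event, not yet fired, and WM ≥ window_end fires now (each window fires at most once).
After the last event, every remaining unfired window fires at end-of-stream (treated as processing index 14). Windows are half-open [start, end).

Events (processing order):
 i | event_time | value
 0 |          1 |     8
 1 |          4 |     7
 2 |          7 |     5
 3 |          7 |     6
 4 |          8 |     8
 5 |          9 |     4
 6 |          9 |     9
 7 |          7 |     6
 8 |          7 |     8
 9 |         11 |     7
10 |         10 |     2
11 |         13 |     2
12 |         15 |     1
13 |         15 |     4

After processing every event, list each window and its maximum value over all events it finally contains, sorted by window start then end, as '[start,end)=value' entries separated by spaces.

i=0 t=1 v=8: → [1,3); WM=−∞
i=1 t=4 v=7: → [4,6); WM=−∞
i=2 t=7 v=5: → [7,9); WM=−∞
i=3 t=7 v=6: → [7,9); WM=7
i=4 t=8 v=8: → [7,10); WM=7
i=5 t=9 v=4: → [7,11); WM=7
i=6 t=9 v=9: → [7,11); WM=7
i=7 t=7 v=6: → [7,11); WM=9
i=8 t=7 v=8: → [7,11); WM=9
i=9 t=11 v=7: → [11,13); WM=9
i=10 t=10 v=2: → [7,13); WM=9
i=11 t=13 v=2: → [13,15); WM=13
i=12 t=15 v=1: → [15,17); WM=13
i=13 t=15 v=4: → [15,17); WM=13

[1,3)=8 [4,6)=7 [7,13)=9 [13,15)=2 [15,17)=4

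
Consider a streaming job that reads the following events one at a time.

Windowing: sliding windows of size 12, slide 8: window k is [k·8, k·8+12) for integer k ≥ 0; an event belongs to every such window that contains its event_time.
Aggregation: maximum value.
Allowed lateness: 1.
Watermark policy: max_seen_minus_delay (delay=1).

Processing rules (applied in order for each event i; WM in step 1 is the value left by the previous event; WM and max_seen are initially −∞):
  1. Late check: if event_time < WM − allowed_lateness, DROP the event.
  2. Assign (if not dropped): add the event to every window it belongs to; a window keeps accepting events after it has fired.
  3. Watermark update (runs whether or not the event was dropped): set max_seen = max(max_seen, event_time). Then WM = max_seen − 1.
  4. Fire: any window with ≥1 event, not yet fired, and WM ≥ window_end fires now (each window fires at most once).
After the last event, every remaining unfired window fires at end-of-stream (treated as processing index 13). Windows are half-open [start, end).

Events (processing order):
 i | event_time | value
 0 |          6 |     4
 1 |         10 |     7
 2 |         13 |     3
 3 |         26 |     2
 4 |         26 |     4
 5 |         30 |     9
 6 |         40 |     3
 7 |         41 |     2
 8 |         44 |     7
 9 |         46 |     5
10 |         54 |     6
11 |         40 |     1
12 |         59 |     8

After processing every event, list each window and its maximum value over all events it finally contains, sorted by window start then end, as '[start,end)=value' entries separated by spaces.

i=0 t=6 v=4: → [0,12); WM=5
i=1 t=10 v=7: → [8,20),[0,12); WM=9
i=2 t=13 v=3: → [8,20); WM=12; [0,12) fires=7
i=3 t=26 v=2: → [24,36),[16,28); WM=25; [8,20) fires=7
i=4 t=26 v=4: → [24,36),[16,28); WM=25
i=5 t=30 v=9: → [24,36); WM=29; [16,28) fires=4
i=6 t=40 v=3: → [40,52),[32,44); WM=39; [24,36) fires=9
i=7 t=41 v=2: → [40,52),[32,44); WM=40
i=8 t=44 v=7: → [40,52); WM=43
i=9 t=46 v=5: → [40,52); WM=45; [32,44) fires=3
i=10 t=54 v=6: → [48,60); WM=53; [40,52) fires=7
i=11 t=40 v=1: DROP (t<53-1); WM=53
i=12 t=59 v=8: → [56,68),[48,60); WM=58

[0,12)=7 [8,20)=7 [16,28)=4 [24,36)=9 [32,44)=3 [40,52)=7 [48,60)=8 [56,68)=8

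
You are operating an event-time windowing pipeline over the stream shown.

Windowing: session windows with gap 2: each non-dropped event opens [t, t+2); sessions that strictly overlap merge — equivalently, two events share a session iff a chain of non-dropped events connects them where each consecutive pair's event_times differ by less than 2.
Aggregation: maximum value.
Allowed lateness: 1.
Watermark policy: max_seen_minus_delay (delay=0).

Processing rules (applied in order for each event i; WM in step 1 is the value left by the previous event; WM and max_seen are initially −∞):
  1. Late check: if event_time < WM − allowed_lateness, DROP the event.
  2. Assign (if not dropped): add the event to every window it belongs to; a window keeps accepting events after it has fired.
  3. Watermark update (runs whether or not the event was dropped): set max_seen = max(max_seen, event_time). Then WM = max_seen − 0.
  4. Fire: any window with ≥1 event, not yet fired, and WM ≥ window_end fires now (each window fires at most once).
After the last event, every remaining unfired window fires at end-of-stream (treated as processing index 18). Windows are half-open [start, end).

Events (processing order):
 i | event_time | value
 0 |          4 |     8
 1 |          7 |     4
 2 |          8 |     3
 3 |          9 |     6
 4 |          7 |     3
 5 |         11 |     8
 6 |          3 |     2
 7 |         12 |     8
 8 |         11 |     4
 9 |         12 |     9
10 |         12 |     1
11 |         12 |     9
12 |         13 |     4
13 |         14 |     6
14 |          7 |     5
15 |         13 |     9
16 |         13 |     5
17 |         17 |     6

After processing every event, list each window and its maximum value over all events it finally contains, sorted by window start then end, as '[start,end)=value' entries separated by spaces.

i=0 t=4 v=8: → [4,6); WM=4
i=1 t=7 v=4: → [7,9); WM=7
i=2 t=8 v=3: → [7,10); WM=8
i=3 t=9 v=6: → [7,11); WM=9
i=4 t=7 v=3: DROP (t<9-1); WM=9
i=5 t=11 v=8: → [11,13); WM=11
i=6 t=3 v=2: DROP (t<11-1); WM=11
i=7 t=12 v=8: → [11,14); WM=12
i=8 t=11 v=4: → [11,14); WM=12
i=9 t=12 v=9: → [11,14); WM=12
i=10 t=12 v=1: → [11,14); WM=12
i=11 t=12 v=9: → [11,14); WM=12
i=12 t=13 v=4: → [11,15); WM=13
i=13 t=14 v=6: → [11,16); WM=14
i=14 t=7 v=5: DROP (t<14-1); WM=14
i=15 t=13 v=9: → [11,16); WM=14
i=16 t=13 v=5: → [11,16); WM=14
i=17 t=17 v=6: → [17,19); WM=17

[4,6)=8 [7,11)=6 [11,16)=9 [17,19)=6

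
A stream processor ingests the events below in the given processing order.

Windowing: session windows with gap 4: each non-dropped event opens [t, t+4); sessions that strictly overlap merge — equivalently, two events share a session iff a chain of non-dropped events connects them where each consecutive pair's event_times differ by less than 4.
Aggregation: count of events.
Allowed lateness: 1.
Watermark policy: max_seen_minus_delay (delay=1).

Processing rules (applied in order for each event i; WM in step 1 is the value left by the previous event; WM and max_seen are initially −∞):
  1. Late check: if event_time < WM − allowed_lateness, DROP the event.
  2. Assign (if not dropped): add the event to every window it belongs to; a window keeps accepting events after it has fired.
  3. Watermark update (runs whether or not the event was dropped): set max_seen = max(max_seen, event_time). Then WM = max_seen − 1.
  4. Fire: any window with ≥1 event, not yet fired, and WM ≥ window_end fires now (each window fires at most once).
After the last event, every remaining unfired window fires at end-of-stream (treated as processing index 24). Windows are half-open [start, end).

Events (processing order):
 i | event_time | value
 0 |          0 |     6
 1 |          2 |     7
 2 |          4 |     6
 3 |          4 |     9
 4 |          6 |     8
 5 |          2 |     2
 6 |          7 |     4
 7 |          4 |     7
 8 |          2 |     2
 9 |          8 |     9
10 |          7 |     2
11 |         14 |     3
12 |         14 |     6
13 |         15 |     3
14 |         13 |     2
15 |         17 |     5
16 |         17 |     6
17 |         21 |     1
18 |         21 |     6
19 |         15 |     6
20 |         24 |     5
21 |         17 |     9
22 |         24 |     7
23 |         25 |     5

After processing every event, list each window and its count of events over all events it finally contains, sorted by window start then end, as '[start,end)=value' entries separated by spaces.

i=0 t=0 v=6: → [0,4); WM=-1
i=1 t=2 v=7: → [0,6); WM=1
i=2 t=4 v=6: → [0,8); WM=3
i=3 t=4 v=9: → [0,8); WM=3
i=4 t=6 v=8: → [0,10); WM=5
i=5 t=2 v=2: DROP (t<5-1); WM=5
i=6 t=7 v=4: → [0,11); WM=6
i=7 t=4 v=7: DROP (t<6-1); WM=6
i=8 t=2 v=2: DROP (t<6-1); WM=6
i=9 t=8 v=9: → [0,12); WM=7
i=10 t=7 v=2: → [0,12); WM=7
i=11 t=14 v=3: → [14,18); WM=13
i=12 t=14 v=6: → [14,18); WM=13
i=13 t=15 v=3: → [14,19); WM=14
i=14 t=13 v=2: → [13,19); WM=14
i=15 t=17 v=5: → [13,21); WM=16
i=16 t=17 v=6: → [13,21); WM=16
i=17 t=21 v=1: → [21,25); WM=20
i=18 t=21 v=6: → [21,25); WM=20
i=19 t=15 v=6: DROP (t<20-1); WM=20
i=20 t=24 v=5: → [21,28); WM=23
i=21 t=17 v=9: DROP (t<23-1); WM=23
i=22 t=24 v=7: → [21,28); WM=23
i=23 t=25 v=5: → [21,29); WM=24

[0,12)=8 [13,21)=6 [21,29)=5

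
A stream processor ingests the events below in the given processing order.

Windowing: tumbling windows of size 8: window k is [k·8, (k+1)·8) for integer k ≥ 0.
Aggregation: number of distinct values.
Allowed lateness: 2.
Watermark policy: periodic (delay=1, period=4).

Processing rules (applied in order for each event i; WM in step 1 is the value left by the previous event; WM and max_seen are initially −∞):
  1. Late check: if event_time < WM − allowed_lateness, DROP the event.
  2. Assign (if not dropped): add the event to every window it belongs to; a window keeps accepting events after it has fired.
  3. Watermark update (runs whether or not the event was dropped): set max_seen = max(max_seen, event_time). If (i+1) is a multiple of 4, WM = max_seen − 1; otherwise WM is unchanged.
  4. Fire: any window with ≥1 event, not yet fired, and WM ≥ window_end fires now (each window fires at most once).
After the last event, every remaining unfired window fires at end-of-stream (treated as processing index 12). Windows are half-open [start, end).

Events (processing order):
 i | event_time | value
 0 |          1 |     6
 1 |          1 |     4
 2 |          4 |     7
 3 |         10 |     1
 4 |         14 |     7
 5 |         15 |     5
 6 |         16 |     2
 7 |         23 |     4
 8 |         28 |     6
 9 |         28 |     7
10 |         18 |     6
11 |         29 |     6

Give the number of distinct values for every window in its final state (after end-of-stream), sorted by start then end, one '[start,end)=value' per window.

[0,8)=3 [8,16)=3 [16,24)=2 [24,32)=2

i=0 t=1 v=6: → [0,8); WM=−∞
i=1 t=1 v=4: → [0,8); WM=−∞
i=2 t=4 v=7: → [0,8); WM=−∞
i=3 t=10 v=1: → [8,16); WM=9; [0,8) fires=3
i=4 t=14 v=7: → [8,16); WM=9
i=5 t=15 v=5: → [8,16); WM=9
i=6 t=16 v=2: → [16,24); WM=9
i=7 t=23 v=4: → [16,24); WM=22; [8,16) fires=3
i=8 t=28 v=6: → [24,32); WM=22
i=9 t=28 v=7: → [24,32); WM=22
i=10 t=18 v=6: DROP (t<22-2); WM=22
i=11 t=29 v=6: → [24,32); WM=28; [16,24) fires=2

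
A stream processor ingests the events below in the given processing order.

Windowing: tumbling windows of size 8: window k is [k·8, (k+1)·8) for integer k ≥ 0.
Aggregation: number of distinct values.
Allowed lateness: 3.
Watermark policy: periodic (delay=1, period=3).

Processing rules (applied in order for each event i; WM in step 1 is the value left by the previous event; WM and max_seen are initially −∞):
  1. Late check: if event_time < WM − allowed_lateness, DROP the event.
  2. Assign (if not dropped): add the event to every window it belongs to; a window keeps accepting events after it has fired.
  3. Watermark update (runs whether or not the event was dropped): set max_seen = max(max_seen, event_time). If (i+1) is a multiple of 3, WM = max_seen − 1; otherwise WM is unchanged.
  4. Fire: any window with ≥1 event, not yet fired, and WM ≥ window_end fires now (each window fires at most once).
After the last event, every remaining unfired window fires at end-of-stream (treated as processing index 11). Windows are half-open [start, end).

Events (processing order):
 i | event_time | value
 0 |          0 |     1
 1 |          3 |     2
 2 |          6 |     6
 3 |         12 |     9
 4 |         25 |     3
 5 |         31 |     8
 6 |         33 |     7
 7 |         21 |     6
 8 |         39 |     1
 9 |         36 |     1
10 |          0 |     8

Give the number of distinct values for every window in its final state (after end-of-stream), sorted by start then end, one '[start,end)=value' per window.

i=0 t=0 v=1: → [0,8); WM=−∞
i=1 t=3 v=2: → [0,8); WM=−∞
i=2 t=6 v=6: → [0,8); WM=5
i=3 t=12 v=9: → [8,16); WM=5
i=4 t=25 v=3: → [24,32); WM=5
i=5 t=31 v=8: → [24,32); WM=30; [0,8) fires=3 [8,16) fires=1
i=6 t=33 v=7: → [32,40); WM=30
i=7 t=21 v=6: DROP (t<30-3); WM=30
i=8 t=39 v=1: → [32,40); WM=38; [24,32) fires=2
i=9 t=36 v=1: → [32,40); WM=38
i=10 t=0 v=8: DROP (t<38-3); WM=38

[0,8)=3 [8,16)=1 [24,32)=2 [32,40)=2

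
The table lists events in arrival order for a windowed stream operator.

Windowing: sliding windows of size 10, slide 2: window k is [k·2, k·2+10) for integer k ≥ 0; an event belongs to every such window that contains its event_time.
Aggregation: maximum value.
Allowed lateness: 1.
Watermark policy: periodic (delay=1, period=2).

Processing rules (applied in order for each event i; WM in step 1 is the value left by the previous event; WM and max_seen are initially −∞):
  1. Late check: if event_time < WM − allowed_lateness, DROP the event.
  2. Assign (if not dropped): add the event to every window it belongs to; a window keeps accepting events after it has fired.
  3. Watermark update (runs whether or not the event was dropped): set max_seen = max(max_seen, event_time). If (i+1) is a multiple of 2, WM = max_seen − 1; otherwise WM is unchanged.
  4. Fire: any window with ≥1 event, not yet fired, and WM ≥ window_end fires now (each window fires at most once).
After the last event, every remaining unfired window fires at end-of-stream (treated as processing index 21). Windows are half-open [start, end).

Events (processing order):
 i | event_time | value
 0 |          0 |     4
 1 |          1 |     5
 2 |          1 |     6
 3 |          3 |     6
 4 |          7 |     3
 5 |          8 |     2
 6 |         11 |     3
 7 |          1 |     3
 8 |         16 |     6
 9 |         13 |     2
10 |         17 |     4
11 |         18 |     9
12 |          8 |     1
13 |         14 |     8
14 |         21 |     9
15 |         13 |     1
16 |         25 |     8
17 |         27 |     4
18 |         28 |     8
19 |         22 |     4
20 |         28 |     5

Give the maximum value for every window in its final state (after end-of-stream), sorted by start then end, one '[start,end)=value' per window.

i=0 t=0 v=4: → [0,10); WM=−∞
i=1 t=1 v=5: → [0,10); WM=0
i=2 t=1 v=6: → [0,10); WM=0
i=3 t=3 v=6: → [2,12),[0,10); WM=2
i=4 t=7 v=3: → [6,16),[4,14),[2,12),[0,10); WM=2
i=5 t=8 v=2: → [8,18),[6,16),[4,14),[2,12),[0,10); WM=7
i=6 t=11 v=3: → [10,20),[8,18),[6,16),[4,14),[2,12); WM=7
i=7 t=1 v=3: DROP (t<7-1); WM=10; [0,10) fires=6
i=8 t=16 v=6: → [16,26),[14,24),[12,22),[10,20),[8,18); WM=10
i=9 t=13 v=2: → [12,22),[10,20),[8,18),[6,16),[4,14); WM=15; [2,12) fires=6 [4,14) fires=3
i=10 t=17 v=4: → [16,26),[14,24),[12,22),[10,20),[8,18); WM=15
i=11 t=18 v=9: → [18,28),[16,26),[14,24),[12,22),[10,20); WM=17; [6,16) fires=3
i=12 t=8 v=1: DROP (t<17-1); WM=17
i=13 t=14 v=8: DROP (t<17-1); WM=17
i=14 t=21 v=9: → [20,30),[18,28),[16,26),[14,24),[12,22); WM=17
i=15 t=13 v=1: DROP (t<17-1); WM=20; [8,18) fires=6 [10,20) fires=9
i=16 t=25 v=8: → [24,34),[22,32),[20,30),[18,28),[16,26); WM=20
i=17 t=27 v=4: → [26,36),[24,34),[22,32),[20,30),[18,28); WM=26; [12,22) fires=9 [14,24) fires=9 [16,26) fires=9
i=18 t=28 v=8: → [28,38),[26,36),[24,34),[22,32),[20,30); WM=26
i=19 t=22 v=4: DROP (t<26-1); WM=27
i=20 t=28 v=5: → [28,38),[26,36),[24,34),[22,32),[20,30); WM=27

[0,10)=6 [2,12)=6 [4,14)=3 [6,16)=3 [8,18)=6 [10,20)=9 [12,22)=9 [14,24)=9 [16,26)=9 [18,28)=9 [20,30)=9 [22,32)=8 [24,34)=8 [26,36)=8 [28,38)=8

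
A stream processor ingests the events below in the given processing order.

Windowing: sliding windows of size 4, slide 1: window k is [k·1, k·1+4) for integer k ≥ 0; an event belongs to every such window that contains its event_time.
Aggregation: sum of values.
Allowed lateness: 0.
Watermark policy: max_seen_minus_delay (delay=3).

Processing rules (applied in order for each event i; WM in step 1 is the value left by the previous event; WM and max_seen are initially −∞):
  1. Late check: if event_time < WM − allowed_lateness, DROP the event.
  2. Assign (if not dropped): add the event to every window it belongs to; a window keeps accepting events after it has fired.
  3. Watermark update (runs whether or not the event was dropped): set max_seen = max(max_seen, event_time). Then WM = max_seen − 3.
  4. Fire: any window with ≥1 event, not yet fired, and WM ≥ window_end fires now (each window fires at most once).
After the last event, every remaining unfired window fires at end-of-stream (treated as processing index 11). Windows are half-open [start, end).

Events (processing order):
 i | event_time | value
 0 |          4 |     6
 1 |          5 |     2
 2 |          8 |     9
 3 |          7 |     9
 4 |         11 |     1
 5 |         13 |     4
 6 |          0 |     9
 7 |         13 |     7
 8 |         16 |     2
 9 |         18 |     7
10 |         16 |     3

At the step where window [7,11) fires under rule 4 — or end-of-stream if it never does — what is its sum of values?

18

i=0 t=4 v=6: → [4,8),[3,7),[2,6),[1,5); WM=1
i=1 t=5 v=2: → [5,9),[4,8),[3,7),[2,6); WM=2
i=2 t=8 v=9: → [8,12),[7,11),[6,10),[5,9); WM=5; [1,5) fires=6
i=3 t=7 v=9: → [7,11),[6,10),[5,9),[4,8); WM=5
i=4 t=11 v=1: → [11,15),[10,14),[9,13),[8,12); WM=8; [2,6) fires=8 [3,7) fires=8 [4,8) fires=17
i=5 t=13 v=4: → [13,17),[12,16),[11,15),[10,14); WM=10; [5,9) fires=20 [6,10) fires=18
i=6 t=0 v=9: DROP (t<10-0); WM=10
i=7 t=13 v=7: → [13,17),[12,16),[11,15),[10,14); WM=10
i=8 t=16 v=2: → [16,20),[15,19),[14,18),[13,17); WM=13; [7,11) fires=18 [8,12) fires=10 [9,13) fires=1
i=9 t=18 v=7: → [18,22),[17,21),[16,20),[15,19); WM=15; [10,14) fires=12 [11,15) fires=12
i=10 t=16 v=3: → [16,20),[15,19),[14,18),[13,17); WM=15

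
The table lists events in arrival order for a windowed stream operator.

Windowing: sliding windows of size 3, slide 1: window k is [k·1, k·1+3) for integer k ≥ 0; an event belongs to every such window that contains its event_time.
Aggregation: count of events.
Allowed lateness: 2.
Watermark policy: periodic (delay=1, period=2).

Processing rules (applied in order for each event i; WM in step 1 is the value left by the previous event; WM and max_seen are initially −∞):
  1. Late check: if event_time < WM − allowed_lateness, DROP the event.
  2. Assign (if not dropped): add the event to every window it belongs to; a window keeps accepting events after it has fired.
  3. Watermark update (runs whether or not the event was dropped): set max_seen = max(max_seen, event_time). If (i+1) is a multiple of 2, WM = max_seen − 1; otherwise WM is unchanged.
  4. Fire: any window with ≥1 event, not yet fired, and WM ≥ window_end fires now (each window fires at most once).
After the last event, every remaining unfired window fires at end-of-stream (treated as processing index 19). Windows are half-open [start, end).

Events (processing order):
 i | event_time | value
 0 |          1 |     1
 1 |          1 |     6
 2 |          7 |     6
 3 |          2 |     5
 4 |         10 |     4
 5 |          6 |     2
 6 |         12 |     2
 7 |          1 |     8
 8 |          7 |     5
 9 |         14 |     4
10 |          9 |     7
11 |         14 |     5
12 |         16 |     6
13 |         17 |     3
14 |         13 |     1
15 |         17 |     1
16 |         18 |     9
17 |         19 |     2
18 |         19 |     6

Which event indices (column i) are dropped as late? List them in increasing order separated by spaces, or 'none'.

7 8 10 14

i=0 t=1 v=1: → [1,4),[0,3); WM=−∞
i=1 t=1 v=6: → [1,4),[0,3); WM=0
i=2 t=7 v=6: → [7,10),[6,9),[5,8); WM=0
i=3 t=2 v=5: → [2,5),[1,4),[0,3); WM=6; [0,3) fires=3 [1,4) fires=3 [2,5) fires=1
i=4 t=10 v=4: → [10,13),[9,12),[8,11); WM=6
i=5 t=6 v=2: → [6,9),[5,8),[4,7); WM=9; [4,7) fires=1 [5,8) fires=2 [6,9) fires=2
i=6 t=12 v=2: → [12,15),[11,14),[10,13); WM=9
i=7 t=1 v=8: DROP (t<9-2); WM=11; [7,10) fires=1 [8,11) fires=1
i=8 t=7 v=5: DROP (t<11-2); WM=11
i=9 t=14 v=4: → [14,17),[13,16),[12,15); WM=13; [9,12) fires=1 [10,13) fires=2
i=10 t=9 v=7: DROP (t<13-2); WM=13
i=11 t=14 v=5: → [14,17),[13,16),[12,15); WM=13
i=12 t=16 v=6: → [16,19),[15,18),[14,17); WM=13
i=13 t=17 v=3: → [17,20),[16,19),[15,18); WM=16; [11,14) fires=1 [12,15) fires=3 [13,16) fires=2
i=14 t=13 v=1: DROP (t<16-2); WM=16
i=15 t=17 v=1: → [17,20),[16,19),[15,18); WM=16
i=16 t=18 v=9: → [18,21),[17,20),[16,19); WM=16
i=17 t=19 v=2: → [19,22),[18,21),[17,20); WM=18; [14,17) fires=3 [15,18) fires=3
i=18 t=19 v=6: → [19,22),[18,21),[17,20); WM=18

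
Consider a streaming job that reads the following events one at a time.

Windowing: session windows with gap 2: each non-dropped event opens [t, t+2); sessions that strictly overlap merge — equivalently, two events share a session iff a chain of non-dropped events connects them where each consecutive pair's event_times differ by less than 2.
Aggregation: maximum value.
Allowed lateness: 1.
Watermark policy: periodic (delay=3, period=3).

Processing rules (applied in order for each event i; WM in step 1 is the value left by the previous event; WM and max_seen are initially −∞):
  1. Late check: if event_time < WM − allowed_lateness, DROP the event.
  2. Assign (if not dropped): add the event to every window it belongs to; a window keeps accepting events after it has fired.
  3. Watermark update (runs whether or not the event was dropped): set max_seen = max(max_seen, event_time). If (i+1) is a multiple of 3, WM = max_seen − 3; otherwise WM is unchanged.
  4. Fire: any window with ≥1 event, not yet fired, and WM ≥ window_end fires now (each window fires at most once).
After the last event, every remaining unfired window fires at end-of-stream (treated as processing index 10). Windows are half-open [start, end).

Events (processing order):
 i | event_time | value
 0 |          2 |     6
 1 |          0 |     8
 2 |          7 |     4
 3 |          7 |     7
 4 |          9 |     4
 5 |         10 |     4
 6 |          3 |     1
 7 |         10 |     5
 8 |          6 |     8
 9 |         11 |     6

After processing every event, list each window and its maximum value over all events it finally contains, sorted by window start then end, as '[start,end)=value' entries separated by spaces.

[0,2)=8 [2,4)=6 [6,9)=8 [9,13)=6

i=0 t=2 v=6: → [2,4); WM=−∞
i=1 t=0 v=8: → [0,2); WM=−∞
i=2 t=7 v=4: → [7,9); WM=4
i=3 t=7 v=7: → [7,9); WM=4
i=4 t=9 v=4: → [9,11); WM=4
i=5 t=10 v=4: → [9,12); WM=7
i=6 t=3 v=1: DROP (t<7-1); WM=7
i=7 t=10 v=5: → [9,12); WM=7
i=8 t=6 v=8: → [6,9); WM=7
i=9 t=11 v=6: → [9,13); WM=7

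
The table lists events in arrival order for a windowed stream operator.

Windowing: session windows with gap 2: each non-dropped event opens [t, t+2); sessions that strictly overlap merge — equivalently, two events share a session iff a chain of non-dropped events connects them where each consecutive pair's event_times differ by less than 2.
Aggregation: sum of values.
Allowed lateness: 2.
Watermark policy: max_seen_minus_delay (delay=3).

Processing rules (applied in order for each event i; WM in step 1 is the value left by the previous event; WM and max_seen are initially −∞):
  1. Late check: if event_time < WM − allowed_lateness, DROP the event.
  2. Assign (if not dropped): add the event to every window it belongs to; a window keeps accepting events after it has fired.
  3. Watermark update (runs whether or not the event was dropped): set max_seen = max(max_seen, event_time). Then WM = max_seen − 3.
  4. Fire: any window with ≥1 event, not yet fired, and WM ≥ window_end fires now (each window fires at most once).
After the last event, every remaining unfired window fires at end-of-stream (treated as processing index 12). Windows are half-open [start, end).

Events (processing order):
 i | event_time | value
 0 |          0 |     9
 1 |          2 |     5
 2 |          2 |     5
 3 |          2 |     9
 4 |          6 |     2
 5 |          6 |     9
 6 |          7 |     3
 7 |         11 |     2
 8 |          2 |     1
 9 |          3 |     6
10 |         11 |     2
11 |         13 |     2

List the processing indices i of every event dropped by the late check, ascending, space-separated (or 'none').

i=0 t=0 v=9: → [0,2); WM=-3
i=1 t=2 v=5: → [2,4); WM=-1
i=2 t=2 v=5: → [2,4); WM=-1
i=3 t=2 v=9: → [2,4); WM=-1
i=4 t=6 v=2: → [6,8); WM=3
i=5 t=6 v=9: → [6,8); WM=3
i=6 t=7 v=3: → [6,9); WM=4
i=7 t=11 v=2: → [11,13); WM=8
i=8 t=2 v=1: DROP (t<8-2); WM=8
i=9 t=3 v=6: DROP (t<8-2); WM=8
i=10 t=11 v=2: → [11,13); WM=8
i=11 t=13 v=2: → [13,15); WM=10

8 9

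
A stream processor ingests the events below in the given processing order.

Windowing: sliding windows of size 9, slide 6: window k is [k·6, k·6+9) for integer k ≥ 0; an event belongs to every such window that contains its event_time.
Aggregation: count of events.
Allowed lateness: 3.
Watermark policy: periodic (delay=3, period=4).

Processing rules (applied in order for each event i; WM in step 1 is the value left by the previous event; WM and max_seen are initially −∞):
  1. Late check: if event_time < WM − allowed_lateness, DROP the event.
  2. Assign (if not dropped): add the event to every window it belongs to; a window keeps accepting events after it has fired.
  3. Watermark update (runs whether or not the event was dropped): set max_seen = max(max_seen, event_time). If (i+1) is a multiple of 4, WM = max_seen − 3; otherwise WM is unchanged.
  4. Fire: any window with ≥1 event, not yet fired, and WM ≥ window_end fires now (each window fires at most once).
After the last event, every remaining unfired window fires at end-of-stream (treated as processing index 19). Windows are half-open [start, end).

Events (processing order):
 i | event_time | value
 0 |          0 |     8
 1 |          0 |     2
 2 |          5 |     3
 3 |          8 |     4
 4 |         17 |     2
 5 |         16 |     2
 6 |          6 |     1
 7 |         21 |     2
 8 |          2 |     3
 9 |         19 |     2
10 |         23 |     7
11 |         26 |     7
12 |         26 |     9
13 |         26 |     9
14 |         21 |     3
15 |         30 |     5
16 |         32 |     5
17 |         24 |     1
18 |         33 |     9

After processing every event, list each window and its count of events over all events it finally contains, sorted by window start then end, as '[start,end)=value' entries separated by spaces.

i=0 t=0 v=8: → [0,9); WM=−∞
i=1 t=0 v=2: → [0,9); WM=−∞
i=2 t=5 v=3: → [0,9); WM=−∞
i=3 t=8 v=4: → [6,15),[0,9); WM=5
i=4 t=17 v=2: → [12,21); WM=5
i=5 t=16 v=2: → [12,21); WM=5
i=6 t=6 v=1: → [6,15),[0,9); WM=5
i=7 t=21 v=2: → [18,27); WM=18; [0,9) fires=5 [6,15) fires=2
i=8 t=2 v=3: DROP (t<18-3); WM=18
i=9 t=19 v=2: → [18,27),[12,21); WM=18
i=10 t=23 v=7: → [18,27); WM=18
i=11 t=26 v=7: → [24,33),[18,27); WM=23; [12,21) fires=3
i=12 t=26 v=9: → [24,33),[18,27); WM=23
i=13 t=26 v=9: → [24,33),[18,27); WM=23
i=14 t=21 v=3: → [18,27); WM=23
i=15 t=30 v=5: → [30,39),[24,33); WM=27; [18,27) fires=7
i=16 t=32 v=5: → [30,39),[24,33); WM=27
i=17 t=24 v=1: → [24,33),[18,27); WM=27
i=18 t=33 v=9: → [30,39); WM=27

[0,9)=5 [6,15)=2 [12,21)=3 [18,27)=8 [24,33)=6 [30,39)=3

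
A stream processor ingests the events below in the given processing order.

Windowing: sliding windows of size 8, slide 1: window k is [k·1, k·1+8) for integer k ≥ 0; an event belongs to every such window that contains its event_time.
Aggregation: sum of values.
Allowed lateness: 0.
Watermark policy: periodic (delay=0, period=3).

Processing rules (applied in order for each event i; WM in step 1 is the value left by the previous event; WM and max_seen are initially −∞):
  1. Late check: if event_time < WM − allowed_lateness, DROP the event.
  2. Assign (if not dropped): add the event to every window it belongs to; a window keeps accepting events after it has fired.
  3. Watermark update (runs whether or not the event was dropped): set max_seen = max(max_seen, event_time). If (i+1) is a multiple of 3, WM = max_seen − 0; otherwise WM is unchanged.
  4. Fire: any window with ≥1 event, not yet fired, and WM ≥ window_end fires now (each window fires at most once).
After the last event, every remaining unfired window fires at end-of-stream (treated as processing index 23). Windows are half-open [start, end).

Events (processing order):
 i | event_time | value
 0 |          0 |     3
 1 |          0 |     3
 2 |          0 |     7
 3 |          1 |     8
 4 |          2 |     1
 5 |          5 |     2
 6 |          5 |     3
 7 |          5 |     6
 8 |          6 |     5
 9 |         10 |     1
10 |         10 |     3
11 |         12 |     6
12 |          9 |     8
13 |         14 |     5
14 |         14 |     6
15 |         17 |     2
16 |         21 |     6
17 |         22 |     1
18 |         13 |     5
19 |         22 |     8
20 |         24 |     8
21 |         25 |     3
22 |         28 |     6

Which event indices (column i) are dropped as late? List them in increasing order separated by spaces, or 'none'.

i=0 t=0 v=3: → [0,8); WM=−∞
i=1 t=0 v=3: → [0,8); WM=−∞
i=2 t=0 v=7: → [0,8); WM=0
i=3 t=1 v=8: → [1,9),[0,8); WM=0
i=4 t=2 v=1: → [2,10),[1,9),[0,8); WM=0
i=5 t=5 v=2: → [5,13),[4,12),[3,11),[2,10),[1,9),[0,8); WM=5
i=6 t=5 v=3: → [5,13),[4,12),[3,11),[2,10),[1,9),[0,8); WM=5
i=7 t=5 v=6: → [5,13),[4,12),[3,11),[2,10),[1,9),[0,8); WM=5
i=8 t=6 v=5: → [6,14),[5,13),[4,12),[3,11),[2,10),[1,9),[0,8); WM=6
i=9 t=10 v=1: → [10,18),[9,17),[8,16),[7,15),[6,14),[5,13),[4,12),[3,11); WM=6
i=10 t=10 v=3: → [10,18),[9,17),[8,16),[7,15),[6,14),[5,13),[4,12),[3,11); WM=6
i=11 t=12 v=6: → [12,20),[11,19),[10,18),[9,17),[8,16),[7,15),[6,14),[5,13); WM=12; [0,8) fires=38 [1,9) fires=25 [2,10) fires=17 [3,11) fires=20 [4,12) fires=20
i=12 t=9 v=8: DROP (t<12-0); WM=12
i=13 t=14 v=5: → [14,22),[13,21),[12,20),[11,19),[10,18),[9,17),[8,16),[7,15); WM=12
i=14 t=14 v=6: → [14,22),[13,21),[12,20),[11,19),[10,18),[9,17),[8,16),[7,15); WM=14; [5,13) fires=26 [6,14) fires=15
i=15 t=17 v=2: → [17,25),[16,24),[15,23),[14,22),[13,21),[12,20),[11,19),[10,18); WM=14
i=16 t=21 v=6: → [21,29),[20,28),[19,27),[18,26),[17,25),[16,24),[15,23),[14,22); WM=14
i=17 t=22 v=1: → [22,30),[21,29),[20,28),[19,27),[18,26),[17,25),[16,24),[15,23); WM=22; [7,15) fires=21 [8,16) fires=21 [9,17) fires=21 [10,18) fires=23 [11,19) fires=19 [12,20) fires=19 [13,21) fires=13 [14,22) fires=19
i=18 t=13 v=5: DROP (t<22-0); WM=22
i=19 t=22 v=8: → [22,30),[21,29),[20,28),[19,27),[18,26),[17,25),[16,24),[15,23); WM=22
i=20 t=24 v=8: → [24,32),[23,31),[22,30),[21,29),[20,28),[19,27),[18,26),[17,25); WM=24; [15,23) fires=17 [16,24) fires=17
i=21 t=25 v=3: → [25,33),[24,32),[23,31),[22,30),[21,29),[20,28),[19,27),[18,26); WM=24
i=22 t=28 v=6: → [28,36),[27,35),[26,34),[25,33),[24,32),[23,31),[22,30),[21,29); WM=24

12 18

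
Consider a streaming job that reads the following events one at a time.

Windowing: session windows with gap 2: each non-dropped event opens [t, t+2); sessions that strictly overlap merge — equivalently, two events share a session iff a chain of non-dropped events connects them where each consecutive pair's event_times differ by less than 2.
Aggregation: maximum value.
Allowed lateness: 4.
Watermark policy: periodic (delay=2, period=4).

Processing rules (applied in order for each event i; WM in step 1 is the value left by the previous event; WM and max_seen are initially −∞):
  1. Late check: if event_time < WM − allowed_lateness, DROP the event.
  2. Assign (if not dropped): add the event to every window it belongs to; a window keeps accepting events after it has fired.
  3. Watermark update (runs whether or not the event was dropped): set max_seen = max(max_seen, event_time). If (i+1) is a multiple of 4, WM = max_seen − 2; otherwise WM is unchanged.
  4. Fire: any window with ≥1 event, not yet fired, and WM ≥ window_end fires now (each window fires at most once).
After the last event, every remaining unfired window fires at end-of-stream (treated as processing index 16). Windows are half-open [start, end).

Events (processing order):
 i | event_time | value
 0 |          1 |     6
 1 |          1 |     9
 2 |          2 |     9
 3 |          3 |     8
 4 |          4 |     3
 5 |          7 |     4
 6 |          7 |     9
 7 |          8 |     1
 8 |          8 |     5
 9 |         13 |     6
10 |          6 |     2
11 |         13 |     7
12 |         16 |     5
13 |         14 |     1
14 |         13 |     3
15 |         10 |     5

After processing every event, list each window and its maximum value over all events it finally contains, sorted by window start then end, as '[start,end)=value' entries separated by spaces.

[1,6)=9 [6,10)=9 [10,12)=5 [13,16)=7 [16,18)=5

i=0 t=1 v=6: → [1,3); WM=−∞
i=1 t=1 v=9: → [1,3); WM=−∞
i=2 t=2 v=9: → [1,4); WM=−∞
i=3 t=3 v=8: → [1,5); WM=1
i=4 t=4 v=3: → [1,6); WM=1
i=5 t=7 v=4: → [7,9); WM=1
i=6 t=7 v=9: → [7,9); WM=1
i=7 t=8 v=1: → [7,10); WM=6
i=8 t=8 v=5: → [7,10); WM=6
i=9 t=13 v=6: → [13,15); WM=6
i=10 t=6 v=2: → [6,10); WM=6
i=11 t=13 v=7: → [13,15); WM=11
i=12 t=16 v=5: → [16,18); WM=11
i=13 t=14 v=1: → [13,16); WM=11
i=14 t=13 v=3: → [13,16); WM=11
i=15 t=10 v=5: → [10,12); WM=14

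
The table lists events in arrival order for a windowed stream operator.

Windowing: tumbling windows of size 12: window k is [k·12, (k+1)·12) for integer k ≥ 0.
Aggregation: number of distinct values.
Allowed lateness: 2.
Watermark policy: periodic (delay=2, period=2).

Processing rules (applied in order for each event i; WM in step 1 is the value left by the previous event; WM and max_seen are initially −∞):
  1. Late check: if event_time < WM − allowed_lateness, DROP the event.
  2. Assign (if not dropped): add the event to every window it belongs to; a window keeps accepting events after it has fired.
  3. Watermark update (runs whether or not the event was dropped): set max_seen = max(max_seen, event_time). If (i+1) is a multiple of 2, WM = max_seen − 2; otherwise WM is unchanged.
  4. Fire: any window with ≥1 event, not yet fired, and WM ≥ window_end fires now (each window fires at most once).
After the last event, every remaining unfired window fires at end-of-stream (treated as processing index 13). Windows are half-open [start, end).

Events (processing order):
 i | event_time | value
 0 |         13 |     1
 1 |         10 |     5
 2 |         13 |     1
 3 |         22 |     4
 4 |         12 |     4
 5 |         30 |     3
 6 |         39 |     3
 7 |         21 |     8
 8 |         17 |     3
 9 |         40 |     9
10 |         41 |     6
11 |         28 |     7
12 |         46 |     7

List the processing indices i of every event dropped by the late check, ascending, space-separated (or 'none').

4 7 8 11

i=0 t=13 v=1: → [12,24); WM=−∞
i=1 t=10 v=5: → [0,12); WM=11
i=2 t=13 v=1: → [12,24); WM=11
i=3 t=22 v=4: → [12,24); WM=20; [0,12) fires=1
i=4 t=12 v=4: DROP (t<20-2); WM=20
i=5 t=30 v=3: → [24,36); WM=28; [12,24) fires=2
i=6 t=39 v=3: → [36,48); WM=28
i=7 t=21 v=8: DROP (t<28-2); WM=37; [24,36) fires=1
i=8 t=17 v=3: DROP (t<37-2); WM=37
i=9 t=40 v=9: → [36,48); WM=38
i=10 t=41 v=6: → [36,48); WM=38
i=11 t=28 v=7: DROP (t<38-2); WM=39
i=12 t=46 v=7: → [36,48); WM=39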